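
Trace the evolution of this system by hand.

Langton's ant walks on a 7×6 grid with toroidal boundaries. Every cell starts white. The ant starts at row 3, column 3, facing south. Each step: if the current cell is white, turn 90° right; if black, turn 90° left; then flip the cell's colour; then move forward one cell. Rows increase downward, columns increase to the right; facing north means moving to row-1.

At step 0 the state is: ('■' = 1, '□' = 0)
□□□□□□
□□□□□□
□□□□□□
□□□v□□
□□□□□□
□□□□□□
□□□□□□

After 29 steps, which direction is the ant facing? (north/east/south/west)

west

t=0: □□□□□□
□□□□□□
□□□□□□
□□□v□□
□□□□□□
□□□□□□
□□□□□□
t=1: □□□□□□
□□□□□□
□□□□□□
□□<■□□
□□□□□□
□□□□□□
□□□□□□
t=2: □□□□□□
□□□□□□
□□^□□□
□□■■□□
□□□□□□
□□□□□□
□□□□□□
t=3: □□□□□□
□□□□□□
□□■>□□
□□■■□□
□□□□□□
□□□□□□
□□□□□□
t=4: □□□□□□
□□□□□□
□□■■□□
□□■v□□
□□□□□□
□□□□□□
□□□□□□
t=5: □□□□□□
□□□□□□
□□■■□□
□□■□>□
□□□□□□
□□□□□□
□□□□□□
t=6: □□□□□□
□□□□□□
□□■■□□
□□■□■□
□□□□v□
□□□□□□
□□□□□□
t=7: □□□□□□
□□□□□□
□□■■□□
□□■□■□
□□□<■□
□□□□□□
□□□□□□
t=8: □□□□□□
□□□□□□
□□■■□□
□□■^■□
□□□■■□
□□□□□□
□□□□□□
t=9: □□□□□□
□□□□□□
□□■■□□
□□■■>□
□□□■■□
□□□□□□
□□□□□□
t=10: □□□□□□
□□□□□□
□□■■^□
□□■■□□
□□□■■□
□□□□□□
□□□□□□
t=11: □□□□□□
□□□□□□
□□■■■>
□□■■□□
□□□■■□
□□□□□□
□□□□□□
t=12: □□□□□□
□□□□□□
□□■■■■
□□■■□v
□□□■■□
□□□□□□
□□□□□□
t=13: □□□□□□
□□□□□□
□□■■■■
□□■■<■
□□□■■□
□□□□□□
□□□□□□
t=14: □□□□□□
□□□□□□
□□■■^■
□□■■■■
□□□■■□
□□□□□□
□□□□□□
t=15: □□□□□□
□□□□□□
□□■<□■
□□■■■■
□□□■■□
□□□□□□
□□□□□□
t=16: □□□□□□
□□□□□□
□□■□□■
□□■v■■
□□□■■□
□□□□□□
□□□□□□
t=17: □□□□□□
□□□□□□
□□■□□■
□□■□>■
□□□■■□
□□□□□□
□□□□□□
t=18: □□□□□□
□□□□□□
□□■□^■
□□■□□■
□□□■■□
□□□□□□
□□□□□□
t=19: □□□□□□
□□□□□□
□□■□■>
□□■□□■
□□□■■□
□□□□□□
□□□□□□
t=20: □□□□□□
□□□□□^
□□■□■□
□□■□□■
□□□■■□
□□□□□□
□□□□□□
t=21: □□□□□□
>□□□□■
□□■□■□
□□■□□■
□□□■■□
□□□□□□
□□□□□□
t=22: □□□□□□
■□□□□■
v□■□■□
□□■□□■
□□□■■□
□□□□□□
□□□□□□
t=23: □□□□□□
■□□□□■
■□■□■<
□□■□□■
□□□■■□
□□□□□□
□□□□□□
t=24: □□□□□□
■□□□□^
■□■□■■
□□■□□■
□□□■■□
□□□□□□
□□□□□□
t=25: □□□□□□
■□□□<□
■□■□■■
□□■□□■
□□□■■□
□□□□□□
□□□□□□
t=26: □□□□^□
■□□□■□
■□■□■■
□□■□□■
□□□■■□
□□□□□□
□□□□□□
t=27: □□□□■>
■□□□■□
■□■□■■
□□■□□■
□□□■■□
□□□□□□
□□□□□□
t=28: □□□□■■
■□□□■v
■□■□■■
□□■□□■
□□□■■□
□□□□□□
□□□□□□
t=29: □□□□■■
■□□□<■
■□■□■■
□□■□□■
□□□■■□
□□□□□□
□□□□□□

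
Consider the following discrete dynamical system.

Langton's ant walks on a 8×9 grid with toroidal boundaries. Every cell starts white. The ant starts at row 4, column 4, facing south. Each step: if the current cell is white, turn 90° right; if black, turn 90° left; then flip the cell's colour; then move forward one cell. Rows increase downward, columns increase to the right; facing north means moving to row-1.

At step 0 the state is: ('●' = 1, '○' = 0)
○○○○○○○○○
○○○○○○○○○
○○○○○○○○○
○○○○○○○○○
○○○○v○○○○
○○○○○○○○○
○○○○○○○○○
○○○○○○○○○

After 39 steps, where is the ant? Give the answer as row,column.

1,4

[0] ○○○○○○○○○
○○○○○○○○○
○○○○○○○○○
○○○○○○○○○
○○○○v○○○○
○○○○○○○○○
○○○○○○○○○
○○○○○○○○○
[1] ○○○○○○○○○
○○○○○○○○○
○○○○○○○○○
○○○○○○○○○
○○○<●○○○○
○○○○○○○○○
○○○○○○○○○
○○○○○○○○○
[2] ○○○○○○○○○
○○○○○○○○○
○○○○○○○○○
○○○^○○○○○
○○○●●○○○○
○○○○○○○○○
○○○○○○○○○
○○○○○○○○○
[3] ○○○○○○○○○
○○○○○○○○○
○○○○○○○○○
○○○●>○○○○
○○○●●○○○○
○○○○○○○○○
○○○○○○○○○
○○○○○○○○○
[4] ○○○○○○○○○
○○○○○○○○○
○○○○○○○○○
○○○●●○○○○
○○○●v○○○○
○○○○○○○○○
○○○○○○○○○
○○○○○○○○○
[5] ○○○○○○○○○
○○○○○○○○○
○○○○○○○○○
○○○●●○○○○
○○○●○>○○○
○○○○○○○○○
○○○○○○○○○
○○○○○○○○○
[6] ○○○○○○○○○
○○○○○○○○○
○○○○○○○○○
○○○●●○○○○
○○○●○●○○○
○○○○○v○○○
○○○○○○○○○
○○○○○○○○○
[7] ○○○○○○○○○
○○○○○○○○○
○○○○○○○○○
○○○●●○○○○
○○○●○●○○○
○○○○<●○○○
○○○○○○○○○
○○○○○○○○○
[8] ○○○○○○○○○
○○○○○○○○○
○○○○○○○○○
○○○●●○○○○
○○○●^●○○○
○○○○●●○○○
○○○○○○○○○
○○○○○○○○○
[9] ○○○○○○○○○
○○○○○○○○○
○○○○○○○○○
○○○●●○○○○
○○○●●>○○○
○○○○●●○○○
○○○○○○○○○
○○○○○○○○○
[10] ○○○○○○○○○
○○○○○○○○○
○○○○○○○○○
○○○●●^○○○
○○○●●○○○○
○○○○●●○○○
○○○○○○○○○
○○○○○○○○○
[11] ○○○○○○○○○
○○○○○○○○○
○○○○○○○○○
○○○●●●>○○
○○○●●○○○○
○○○○●●○○○
○○○○○○○○○
○○○○○○○○○
[12] ○○○○○○○○○
○○○○○○○○○
○○○○○○○○○
○○○●●●●○○
○○○●●○v○○
○○○○●●○○○
○○○○○○○○○
○○○○○○○○○
[13] ○○○○○○○○○
○○○○○○○○○
○○○○○○○○○
○○○●●●●○○
○○○●●<●○○
○○○○●●○○○
○○○○○○○○○
○○○○○○○○○
[14] ○○○○○○○○○
○○○○○○○○○
○○○○○○○○○
○○○●●^●○○
○○○●●●●○○
○○○○●●○○○
○○○○○○○○○
○○○○○○○○○
[15] ○○○○○○○○○
○○○○○○○○○
○○○○○○○○○
○○○●<○●○○
○○○●●●●○○
○○○○●●○○○
○○○○○○○○○
○○○○○○○○○
[16] ○○○○○○○○○
○○○○○○○○○
○○○○○○○○○
○○○●○○●○○
○○○●v●●○○
○○○○●●○○○
○○○○○○○○○
○○○○○○○○○
[17] ○○○○○○○○○
○○○○○○○○○
○○○○○○○○○
○○○●○○●○○
○○○●○>●○○
○○○○●●○○○
○○○○○○○○○
○○○○○○○○○
[18] ○○○○○○○○○
○○○○○○○○○
○○○○○○○○○
○○○●○^●○○
○○○●○○●○○
○○○○●●○○○
○○○○○○○○○
○○○○○○○○○
[19] ○○○○○○○○○
○○○○○○○○○
○○○○○○○○○
○○○●○●>○○
○○○●○○●○○
○○○○●●○○○
○○○○○○○○○
○○○○○○○○○
[20] ○○○○○○○○○
○○○○○○○○○
○○○○○○^○○
○○○●○●○○○
○○○●○○●○○
○○○○●●○○○
○○○○○○○○○
○○○○○○○○○
[21] ○○○○○○○○○
○○○○○○○○○
○○○○○○●>○
○○○●○●○○○
○○○●○○●○○
○○○○●●○○○
○○○○○○○○○
○○○○○○○○○
[22] ○○○○○○○○○
○○○○○○○○○
○○○○○○●●○
○○○●○●○v○
○○○●○○●○○
○○○○●●○○○
○○○○○○○○○
○○○○○○○○○
[23] ○○○○○○○○○
○○○○○○○○○
○○○○○○●●○
○○○●○●<●○
○○○●○○●○○
○○○○●●○○○
○○○○○○○○○
○○○○○○○○○
[24] ○○○○○○○○○
○○○○○○○○○
○○○○○○^●○
○○○●○●●●○
○○○●○○●○○
○○○○●●○○○
○○○○○○○○○
○○○○○○○○○
[25] ○○○○○○○○○
○○○○○○○○○
○○○○○<○●○
○○○●○●●●○
○○○●○○●○○
○○○○●●○○○
○○○○○○○○○
○○○○○○○○○
[26] ○○○○○○○○○
○○○○○^○○○
○○○○○●○●○
○○○●○●●●○
○○○●○○●○○
○○○○●●○○○
○○○○○○○○○
○○○○○○○○○
[27] ○○○○○○○○○
○○○○○●>○○
○○○○○●○●○
○○○●○●●●○
○○○●○○●○○
○○○○●●○○○
○○○○○○○○○
○○○○○○○○○
[28] ○○○○○○○○○
○○○○○●●○○
○○○○○●v●○
○○○●○●●●○
○○○●○○●○○
○○○○●●○○○
○○○○○○○○○
○○○○○○○○○
[29] ○○○○○○○○○
○○○○○●●○○
○○○○○<●●○
○○○●○●●●○
○○○●○○●○○
○○○○●●○○○
○○○○○○○○○
○○○○○○○○○
[30] ○○○○○○○○○
○○○○○●●○○
○○○○○○●●○
○○○●○v●●○
○○○●○○●○○
○○○○●●○○○
○○○○○○○○○
○○○○○○○○○
[31] ○○○○○○○○○
○○○○○●●○○
○○○○○○●●○
○○○●○○>●○
○○○●○○●○○
○○○○●●○○○
○○○○○○○○○
○○○○○○○○○
[32] ○○○○○○○○○
○○○○○●●○○
○○○○○○^●○
○○○●○○○●○
○○○●○○●○○
○○○○●●○○○
○○○○○○○○○
○○○○○○○○○
[33] ○○○○○○○○○
○○○○○●●○○
○○○○○<○●○
○○○●○○○●○
○○○●○○●○○
○○○○●●○○○
○○○○○○○○○
○○○○○○○○○
[34] ○○○○○○○○○
○○○○○^●○○
○○○○○●○●○
○○○●○○○●○
○○○●○○●○○
○○○○●●○○○
○○○○○○○○○
○○○○○○○○○
[35] ○○○○○○○○○
○○○○<○●○○
○○○○○●○●○
○○○●○○○●○
○○○●○○●○○
○○○○●●○○○
○○○○○○○○○
○○○○○○○○○
[36] ○○○○^○○○○
○○○○●○●○○
○○○○○●○●○
○○○●○○○●○
○○○●○○●○○
○○○○●●○○○
○○○○○○○○○
○○○○○○○○○
[37] ○○○○●>○○○
○○○○●○●○○
○○○○○●○●○
○○○●○○○●○
○○○●○○●○○
○○○○●●○○○
○○○○○○○○○
○○○○○○○○○
[38] ○○○○●●○○○
○○○○●v●○○
○○○○○●○●○
○○○●○○○●○
○○○●○○●○○
○○○○●●○○○
○○○○○○○○○
○○○○○○○○○
[39] ○○○○●●○○○
○○○○<●●○○
○○○○○●○●○
○○○●○○○●○
○○○●○○●○○
○○○○●●○○○
○○○○○○○○○
○○○○○○○○○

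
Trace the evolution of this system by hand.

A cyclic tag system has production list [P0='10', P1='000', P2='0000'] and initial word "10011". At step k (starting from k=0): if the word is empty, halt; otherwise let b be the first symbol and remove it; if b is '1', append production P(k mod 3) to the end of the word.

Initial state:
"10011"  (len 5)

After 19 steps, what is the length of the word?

0

0) "10011"  (len 5)
1) "001110"  (len 6)
2) "01110"  (len 5)
3) "1110"  (len 4)
4) "11010"  (len 5)
5) "1010000"  (len 7)
6) "0100000000"  (len 10)
7) "100000000"  (len 9)
8) "00000000000"  (len 11)
9) "0000000000"  (len 10)
10) "000000000"  (len 9)
11) "00000000"  (len 8)
12) "0000000"  (len 7)
13) "000000"  (len 6)
14) "00000"  (len 5)
15) "0000"  (len 4)
16) "000"  (len 3)
17) "00"  (len 2)
18) "0"  (len 1)
19) (halted — word empty)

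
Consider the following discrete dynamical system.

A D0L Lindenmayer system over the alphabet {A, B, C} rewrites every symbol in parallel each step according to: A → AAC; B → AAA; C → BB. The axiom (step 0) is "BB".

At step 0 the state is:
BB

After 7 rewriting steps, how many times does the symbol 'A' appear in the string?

k=0  BB
k=1  AAAAAA
k=2  AACAACAACAACAACAAC
k=3  AACAACBBAACAACBBAACAACBBAACAACBBAACAACBBAACAACBB
k=4  AACAACBBAACAACBBAAAAAAAACAACBBAACAACBBAAAAAAAACAACBBAACAAC…AACAACBBAAAAAAAACAACBBAACAACBBAAAAAAAACAACBBAACAACBBAAAAAA  (len 132)
k=5  AACAACBBAACAACBBAAAAAAAACAACBBAACAACBBAAAAAAAACAACAACAACAA…ACBBAACAACBBAAAAAAAACAACBBAACAACBBAAAAAAAACAACAACAACAACAAC  (len 372)
k=6  AACAACBBAACAACBBAAAAAAAACAACBBAACAACBBAAAAAAAACAACAACAACAA…CAACAACAACAACAACBBAACAACBBAACAACBBAACAACBBAACAACBBAACAACBB  (len 1032)
k=7  AACAACBBAACAACBBAAAAAAAACAACBBAACAACBBAAAAAAAACAACAACAACAA…AACAACBBAAAAAAAACAACBBAACAACBBAAAAAAAACAACBBAACAACBBAAAAAA  (len 2856)

1752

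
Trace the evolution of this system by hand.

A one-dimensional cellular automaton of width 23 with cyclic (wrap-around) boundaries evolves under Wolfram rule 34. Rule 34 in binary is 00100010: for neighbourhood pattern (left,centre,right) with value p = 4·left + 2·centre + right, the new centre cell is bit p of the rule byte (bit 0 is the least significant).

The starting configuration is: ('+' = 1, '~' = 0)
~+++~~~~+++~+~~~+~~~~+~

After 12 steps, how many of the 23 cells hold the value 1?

5

k=0  ~+++~~~~+++~+~~~+~~~~+~
k=1  +~~~~~~+~~~+~~~+~~~~+~~
k=2  ~~~~~~+~~~+~~~+~~~~+~~+
k=3  ~~~~~+~~~+~~~+~~~~+~~+~
k=4  ~~~~+~~~+~~~+~~~~+~~+~~
k=5  ~~~+~~~+~~~+~~~~+~~+~~~
k=6  ~~+~~~+~~~+~~~~+~~+~~~~
k=7  ~+~~~+~~~+~~~~+~~+~~~~~
k=8  +~~~+~~~+~~~~+~~+~~~~~~
k=9  ~~~+~~~+~~~~+~~+~~~~~~+
k=10  ~~+~~~+~~~~+~~+~~~~~~+~
k=11  ~+~~~+~~~~+~~+~~~~~~+~~
k=12  +~~~+~~~~+~~+~~~~~~+~~~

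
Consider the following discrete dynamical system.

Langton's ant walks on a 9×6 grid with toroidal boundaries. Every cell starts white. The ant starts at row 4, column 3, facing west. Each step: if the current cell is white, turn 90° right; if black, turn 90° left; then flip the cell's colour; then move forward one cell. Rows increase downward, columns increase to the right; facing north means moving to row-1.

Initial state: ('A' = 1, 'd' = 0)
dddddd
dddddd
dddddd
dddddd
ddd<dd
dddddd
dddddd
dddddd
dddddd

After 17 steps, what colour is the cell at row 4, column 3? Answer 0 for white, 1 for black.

[0] dddddd
dddddd
dddddd
dddddd
ddd<dd
dddddd
dddddd
dddddd
dddddd
[1] dddddd
dddddd
dddddd
ddd^dd
dddAdd
dddddd
dddddd
dddddd
dddddd
[2] dddddd
dddddd
dddddd
dddA>d
dddAdd
dddddd
dddddd
dddddd
dddddd
[3] dddddd
dddddd
dddddd
dddAAd
dddAvd
dddddd
dddddd
dddddd
dddddd
[4] dddddd
dddddd
dddddd
dddAAd
ddd<Ad
dddddd
dddddd
dddddd
dddddd
[5] dddddd
dddddd
dddddd
dddAAd
ddddAd
dddvdd
dddddd
dddddd
dddddd
[6] dddddd
dddddd
dddddd
dddAAd
ddddAd
dd<Add
dddddd
dddddd
dddddd
[7] dddddd
dddddd
dddddd
dddAAd
dd^dAd
ddAAdd
dddddd
dddddd
dddddd
[8] dddddd
dddddd
dddddd
dddAAd
ddA>Ad
ddAAdd
dddddd
dddddd
dddddd
[9] dddddd
dddddd
dddddd
dddAAd
ddAAAd
ddAvdd
dddddd
dddddd
dddddd
[10] dddddd
dddddd
dddddd
dddAAd
ddAAAd
ddAd>d
dddddd
dddddd
dddddd
[11] dddddd
dddddd
dddddd
dddAAd
ddAAAd
ddAdAd
ddddvd
dddddd
dddddd
[12] dddddd
dddddd
dddddd
dddAAd
ddAAAd
ddAdAd
ddd<Ad
dddddd
dddddd
[13] dddddd
dddddd
dddddd
dddAAd
ddAAAd
ddA^Ad
dddAAd
dddddd
dddddd
[14] dddddd
dddddd
dddddd
dddAAd
ddAAAd
ddAA>d
dddAAd
dddddd
dddddd
[15] dddddd
dddddd
dddddd
dddAAd
ddAA^d
ddAAdd
dddAAd
dddddd
dddddd
[16] dddddd
dddddd
dddddd
dddAAd
ddA<dd
ddAAdd
dddAAd
dddddd
dddddd
[17] dddddd
dddddd
dddddd
dddAAd
ddAddd
ddAvdd
dddAAd
dddddd
dddddd

0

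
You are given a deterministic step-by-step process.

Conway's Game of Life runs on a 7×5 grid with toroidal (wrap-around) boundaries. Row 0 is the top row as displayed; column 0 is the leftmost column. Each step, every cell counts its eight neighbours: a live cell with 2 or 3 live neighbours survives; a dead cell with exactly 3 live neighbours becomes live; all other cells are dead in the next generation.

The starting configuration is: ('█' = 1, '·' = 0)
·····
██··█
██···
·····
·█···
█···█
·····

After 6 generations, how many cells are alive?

t=0: ·····
██··█
██···
·····
·█···
█···█
·····
t=1: █····
·█··█
·█··█
██···
█····
█····
·····
t=2: █····
·█··█
·██·█
·█··█
█···█
·····
·····
t=3: █····
·████
·██·█
·██·█
█···█
·····
·····
t=4: █████
····█
····█
··█·█
██·██
·····
·····
t=5: █████
·██··
█···█
·██··
█████
█···█
█████
t=6: ·····
·····
█··█·
·····
·····
·····
·····

2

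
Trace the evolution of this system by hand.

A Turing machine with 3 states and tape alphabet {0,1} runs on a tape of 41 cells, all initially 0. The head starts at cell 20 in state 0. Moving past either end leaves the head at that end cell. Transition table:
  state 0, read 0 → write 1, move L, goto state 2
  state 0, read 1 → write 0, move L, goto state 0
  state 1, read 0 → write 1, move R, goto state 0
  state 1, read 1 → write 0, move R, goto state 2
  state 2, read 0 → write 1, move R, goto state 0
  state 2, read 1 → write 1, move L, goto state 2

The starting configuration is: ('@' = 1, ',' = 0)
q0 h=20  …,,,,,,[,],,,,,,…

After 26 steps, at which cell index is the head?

8

[0] q0 h=20  …,,,,,,[,],,,,,,…
[1] q2 h=19  …,,,,,,[,]@,,,,,…
[2] q0 h=20  …,,,,,@[@],,,,,,…
[3] q0 h=19  …,,,,,,[@],,,,,,…
[4] q0 h=18  …,,,,,,[,],,,,,,…
[5] q2 h=17  …,,,,,,[,]@,,,,,…
[6] q0 h=18  …,,,,,@[@],,,,,,…
[7] q0 h=17  …,,,,,,[@],,,,,,…
[8] q0 h=16  …,,,,,,[,],,,,,,…
[9] q2 h=15  …,,,,,,[,]@,,,,,…
[10] q0 h=16  …,,,,,@[@],,,,,,…
[11] q0 h=15  …,,,,,,[@],,,,,,…
[12] q0 h=14  …,,,,,,[,],,,,,,…
[13] q2 h=13  …,,,,,,[,]@,,,,,…
[14] q0 h=14  …,,,,,@[@],,,,,,…
[15] q0 h=13  …,,,,,,[@],,,,,,…
[16] q0 h=12  …,,,,,,[,],,,,,,…
[17] q2 h=11  …,,,,,,[,]@,,,,,…
[18] q0 h=12  …,,,,,@[@],,,,,,…
[19] q0 h=11  …,,,,,,[@],,,,,,…
[20] q0 h=10  …,,,,,,[,],,,,,,…
[21] q2 h= 9  …,,,,,,[,]@,,,,,…
[22] q0 h=10  …,,,,,@[@],,,,,,…
[23] q0 h= 9  …,,,,,,[@],,,,,,…
[24] q0 h= 8  …,,,,,,[,],,,,,,…
[25] q2 h= 7  …,,,,,,[,]@,,,,,…
[26] q0 h= 8  …,,,,,@[@],,,,,,…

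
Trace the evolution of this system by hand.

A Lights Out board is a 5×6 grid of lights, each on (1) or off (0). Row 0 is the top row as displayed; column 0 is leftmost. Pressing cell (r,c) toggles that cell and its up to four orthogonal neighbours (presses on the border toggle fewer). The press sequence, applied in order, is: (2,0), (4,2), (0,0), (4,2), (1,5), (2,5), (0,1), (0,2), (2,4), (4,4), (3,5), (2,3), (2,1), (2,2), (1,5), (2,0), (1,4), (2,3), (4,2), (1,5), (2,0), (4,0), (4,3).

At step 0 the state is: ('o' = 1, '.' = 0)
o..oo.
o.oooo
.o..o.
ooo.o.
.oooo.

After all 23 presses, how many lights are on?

12

t=0: o..oo.
o.oooo
.o..o.
ooo.o.
.oooo.
t=1: o..oo.
..oooo
o...o.
.oo.o.
.oooo.
t=2: o..oo.
..oooo
o...o.
.o..o.
....o.
t=3: .o.oo.
o.oooo
o...o.
.o..o.
....o.
t=4: .o.oo.
o.oooo
o...o.
.oo.o.
.oooo.
t=5: .o.ooo
o.oo..
o...oo
.oo.o.
.oooo.
t=6: .o.ooo
o.oo.o
o.....
.oo.oo
.oooo.
t=7: o.oooo
oooo.o
o.....
.oo.oo
.oooo.
t=8: oo..oo
oo.o.o
o.....
.oo.oo
.oooo.
t=9: oo..oo
oo.ooo
o..ooo
.oo..o
.oooo.
t=10: oo..oo
oo.ooo
o..ooo
.oo.oo
.oo..o
t=11: oo..oo
oo.ooo
o..oo.
.oo...
.oo...
t=12: oo..oo
oo..oo
o.o...
.ooo..
.oo...
t=13: oo..oo
o...oo
.o....
..oo..
.oo...
t=14: oo..oo
o.o.oo
..oo..
...o..
.oo...
t=15: oo..o.
o.o...
..oo.o
...o..
.oo...
t=16: oo..o.
..o...
oooo.o
o..o..
.oo...
t=17: oo....
..oooo
oooooo
o..o..
.oo...
t=18: oo....
..o.oo
oo...o
o.....
.oo...
t=19: oo....
..o.oo
oo...o
o.o...
...o..
t=20: oo...o
..o...
oo....
o.o...
...o..
t=21: oo...o
o.o...
......
..o...
...o..
t=22: oo...o
o.o...
......
o.o...
oo.o..
t=23: oo...o
o.o...
......
o.oo..
ooo.o.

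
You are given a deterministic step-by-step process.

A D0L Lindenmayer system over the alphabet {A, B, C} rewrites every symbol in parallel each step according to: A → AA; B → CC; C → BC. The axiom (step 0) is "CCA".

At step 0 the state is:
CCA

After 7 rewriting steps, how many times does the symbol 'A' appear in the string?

k=0  CCA
k=1  BCBCAA
k=2  CCBCCCBCAAAA
k=3  BCBCCCBCBCBCCCBCAAAAAAAA
k=4  CCBCCCBCBCBCCCBCCCBCCCBCBCBCCCBCAAAAAAAAAAAAAAAA
k=5  BCBCCCBCBCBCCCBCCCBCCCBCBCBCCCBCBCBCCCBCBCBCCCBCCCBCCCBCBCBCCCBCAAAAAAAAAAAAAAAAAAAAAAAAAAAAAAAA
k=6  CCBCCCBCBCBCCCBCCCBCCCBCBCBCCCBCBCBCCCBCBCBCCCBCCCBCCCBCBC…AAAAAAAAAAAAAAAAAAAAAAAAAAAAAAAAAAAAAAAAAAAAAAAAAAAAAAAAAA  (len 192)
k=7  BCBCCCBCBCBCCCBCCCBCCCBCBCBCCCBCBCBCCCBCBCBCCCBCCCBCCCBCBC…AAAAAAAAAAAAAAAAAAAAAAAAAAAAAAAAAAAAAAAAAAAAAAAAAAAAAAAAAA  (len 384)

128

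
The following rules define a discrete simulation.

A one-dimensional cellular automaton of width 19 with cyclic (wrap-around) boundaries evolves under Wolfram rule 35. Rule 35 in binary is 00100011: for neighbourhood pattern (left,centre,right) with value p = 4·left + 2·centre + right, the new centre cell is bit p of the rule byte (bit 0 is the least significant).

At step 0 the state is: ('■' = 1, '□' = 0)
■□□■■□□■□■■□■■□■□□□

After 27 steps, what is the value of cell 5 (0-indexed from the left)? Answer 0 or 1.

step 0: ■□□■■□□■□■■□■■□■□□□
step 1: □□■□□□■□■□□■□□■□□■■
step 2: □■□□■■□■□□■□□■□□■□□
step 3: ■□□■□□■□□■□□■□□■□□■
step 4: □□■□□■□□■□□■□□■□□■□
step 5: ■■□□■□□■□□■□□■□□■□□
step 6: □□□■□□■□□■□□■□□■□□■
step 7: □■■□□■□□■□□■□□■□□■□
step 8: ■□□□■□□■□□■□□■□□■□□
step 9: □□■■□□■□□■□□■□□■□□■
step 10: □■□□□■□□■□□■□□■□□■□
step 11: ■□□■■□□■□□■□□■□□■□□
step 12: □□■□□□■□□■□□■□□■□□■
step 13: □■□□■■□□■□□■□□■□□■□
step 14: ■□□■□□□■□□■□□■□□■□□
step 15: □□■□□■■□□■□□■□□■□□■
step 16: □■□□■□□□■□□■□□■□□■□
step 17: ■□□■□□■■□□■□□■□□■□□
step 18: □□■□□■□□□■□□■□□■□□■
step 19: □■□□■□□■■□□■□□■□□■□
step 20: ■□□■□□■□□□■□□■□□■□□
step 21: □□■□□■□□■■□□■□□■□□■
step 22: □■□□■□□■□□□■□□■□□■□
step 23: ■□□■□□■□□■■□□■□□■□□
step 24: □□■□□■□□■□□□■□□■□□■
step 25: □■□□■□□■□□■■□□■□□■□
step 26: ■□□■□□■□□■□□□■□□■□□
step 27: □□■□□■□□■□□■■□□■□□■

1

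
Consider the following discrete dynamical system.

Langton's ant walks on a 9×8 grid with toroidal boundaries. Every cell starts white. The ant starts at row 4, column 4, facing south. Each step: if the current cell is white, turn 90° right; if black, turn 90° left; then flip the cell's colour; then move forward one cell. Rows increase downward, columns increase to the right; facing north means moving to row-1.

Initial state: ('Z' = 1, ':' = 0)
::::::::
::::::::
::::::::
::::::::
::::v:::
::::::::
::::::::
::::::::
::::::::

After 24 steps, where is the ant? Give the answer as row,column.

2,6

k=0  ::::::::
::::::::
::::::::
::::::::
::::v:::
::::::::
::::::::
::::::::
::::::::
k=1  ::::::::
::::::::
::::::::
::::::::
:::<Z:::
::::::::
::::::::
::::::::
::::::::
k=2  ::::::::
::::::::
::::::::
:::^::::
:::ZZ:::
::::::::
::::::::
::::::::
::::::::
k=3  ::::::::
::::::::
::::::::
:::Z>:::
:::ZZ:::
::::::::
::::::::
::::::::
::::::::
k=4  ::::::::
::::::::
::::::::
:::ZZ:::
:::Zv:::
::::::::
::::::::
::::::::
::::::::
k=5  ::::::::
::::::::
::::::::
:::ZZ:::
:::Z:>::
::::::::
::::::::
::::::::
::::::::
k=6  ::::::::
::::::::
::::::::
:::ZZ:::
:::Z:Z::
:::::v::
::::::::
::::::::
::::::::
k=7  ::::::::
::::::::
::::::::
:::ZZ:::
:::Z:Z::
::::<Z::
::::::::
::::::::
::::::::
k=8  ::::::::
::::::::
::::::::
:::ZZ:::
:::Z^Z::
::::ZZ::
::::::::
::::::::
::::::::
k=9  ::::::::
::::::::
::::::::
:::ZZ:::
:::ZZ>::
::::ZZ::
::::::::
::::::::
::::::::
k=10  ::::::::
::::::::
::::::::
:::ZZ^::
:::ZZ:::
::::ZZ::
::::::::
::::::::
::::::::
k=11  ::::::::
::::::::
::::::::
:::ZZZ>:
:::ZZ:::
::::ZZ::
::::::::
::::::::
::::::::
k=12  ::::::::
::::::::
::::::::
:::ZZZZ:
:::ZZ:v:
::::ZZ::
::::::::
::::::::
::::::::
k=13  ::::::::
::::::::
::::::::
:::ZZZZ:
:::ZZ<Z:
::::ZZ::
::::::::
::::::::
::::::::
k=14  ::::::::
::::::::
::::::::
:::ZZ^Z:
:::ZZZZ:
::::ZZ::
::::::::
::::::::
::::::::
k=15  ::::::::
::::::::
::::::::
:::Z<:Z:
:::ZZZZ:
::::ZZ::
::::::::
::::::::
::::::::
k=16  ::::::::
::::::::
::::::::
:::Z::Z:
:::ZvZZ:
::::ZZ::
::::::::
::::::::
::::::::
k=17  ::::::::
::::::::
::::::::
:::Z::Z:
:::Z:>Z:
::::ZZ::
::::::::
::::::::
::::::::
k=18  ::::::::
::::::::
::::::::
:::Z:^Z:
:::Z::Z:
::::ZZ::
::::::::
::::::::
::::::::
k=19  ::::::::
::::::::
::::::::
:::Z:Z>:
:::Z::Z:
::::ZZ::
::::::::
::::::::
::::::::
k=20  ::::::::
::::::::
::::::^:
:::Z:Z::
:::Z::Z:
::::ZZ::
::::::::
::::::::
::::::::
k=21  ::::::::
::::::::
::::::Z>
:::Z:Z::
:::Z::Z:
::::ZZ::
::::::::
::::::::
::::::::
k=22  ::::::::
::::::::
::::::ZZ
:::Z:Z:v
:::Z::Z:
::::ZZ::
::::::::
::::::::
::::::::
k=23  ::::::::
::::::::
::::::ZZ
:::Z:Z<Z
:::Z::Z:
::::ZZ::
::::::::
::::::::
::::::::
k=24  ::::::::
::::::::
::::::^Z
:::Z:ZZZ
:::Z::Z:
::::ZZ::
::::::::
::::::::
::::::::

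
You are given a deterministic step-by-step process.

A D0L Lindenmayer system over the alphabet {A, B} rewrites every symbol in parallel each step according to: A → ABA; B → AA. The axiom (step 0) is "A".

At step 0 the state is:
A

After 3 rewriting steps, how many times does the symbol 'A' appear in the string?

16

0) A
1) ABA
2) ABAAAABA
3) ABAAAABAABAABAABAAAABA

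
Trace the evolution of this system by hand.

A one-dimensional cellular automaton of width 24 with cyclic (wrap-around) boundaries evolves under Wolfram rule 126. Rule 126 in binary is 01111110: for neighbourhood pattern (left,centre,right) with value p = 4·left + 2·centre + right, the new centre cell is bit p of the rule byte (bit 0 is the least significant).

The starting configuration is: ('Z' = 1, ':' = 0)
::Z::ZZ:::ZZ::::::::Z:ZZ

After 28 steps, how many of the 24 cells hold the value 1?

gen 0: ::Z::ZZ:::ZZ::::::::Z:ZZ
gen 1: ZZZZZZZZ:ZZZZ::::::ZZZZZ
gen 2: :::::::ZZZ::ZZ::::ZZ::::
gen 3: ::::::ZZ:ZZZZZZ::ZZZZ:::
gen 4: :::::ZZZZZ::::ZZZZ::ZZ::
gen 5: ::::ZZ:::ZZ::ZZ::ZZZZZZ:
gen 6: :::ZZZZ:ZZZZZZZZZZ::::ZZ
gen 7: Z:ZZ::ZZZ::::::::ZZ::ZZZ
gen 8: ZZZZZZZ:ZZ::::::ZZZZZZ::
gen 9: Z:::::ZZZZZ::::ZZ::::ZZZ
gen 10: ZZ:::ZZ:::ZZ::ZZZZ::ZZ::
gen 11: ZZZ:ZZZZ:ZZZZZZ::ZZZZZZZ
gen 12: ::ZZZ::ZZZ::::ZZZZ::::::
gen 13: :ZZ:ZZZZ:ZZ::ZZ::ZZ:::::
gen 14: ZZZZZ::ZZZZZZZZZZZZZ::::
gen 15: Z:::ZZZZ:::::::::::ZZ::Z
gen 16: ZZ:ZZ::ZZ:::::::::ZZZZZZ
gen 17: :ZZZZZZZZZ:::::::ZZ:::::
gen 18: ZZ:::::::ZZ:::::ZZZZ::::
gen 19: ZZZ:::::ZZZZ:::ZZ::ZZ::Z
gen 20: ::ZZ:::ZZ::ZZ:ZZZZZZZZZZ
gen 21: ZZZZZ:ZZZZZZZZZ::::::::Z
gen 22: ::::ZZZ:::::::ZZ::::::ZZ
gen 23: Z::ZZ:ZZ:::::ZZZZ::::ZZZ
gen 24: ZZZZZZZZZ:::ZZ::ZZ::ZZ::
gen 25: Z:::::::ZZ:ZZZZZZZZZZZZZ
gen 26: ZZ:::::ZZZZZ::::::::::::
gen 27: ZZZ:::ZZ:::ZZ::::::::::Z
gen 28: ::ZZ:ZZZZ:ZZZZ::::::::ZZ

12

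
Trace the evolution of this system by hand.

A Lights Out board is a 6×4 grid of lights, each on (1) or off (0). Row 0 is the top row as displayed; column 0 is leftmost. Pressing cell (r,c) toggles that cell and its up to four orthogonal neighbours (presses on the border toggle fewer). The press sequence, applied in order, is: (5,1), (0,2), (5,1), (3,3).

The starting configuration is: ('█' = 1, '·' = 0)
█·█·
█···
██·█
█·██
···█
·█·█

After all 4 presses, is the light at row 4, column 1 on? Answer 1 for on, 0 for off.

0

step 0: █·█·
█···
██·█
█·██
···█
·█·█
step 1: █·█·
█···
██·█
█·██
·█·█
█·██
step 2: ██·█
█·█·
██·█
█·██
·█·█
█·██
step 3: ██·█
█·█·
██·█
█·██
···█
·█·█
step 4: ██·█
█·█·
██··
█···
····
·█·█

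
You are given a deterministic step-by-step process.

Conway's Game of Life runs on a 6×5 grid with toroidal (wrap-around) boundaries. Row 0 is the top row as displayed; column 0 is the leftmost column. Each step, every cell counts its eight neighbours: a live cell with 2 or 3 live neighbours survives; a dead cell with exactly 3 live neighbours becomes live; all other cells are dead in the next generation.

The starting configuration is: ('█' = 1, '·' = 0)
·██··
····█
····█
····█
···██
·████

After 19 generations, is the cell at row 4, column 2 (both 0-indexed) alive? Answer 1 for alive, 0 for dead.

0

0) ·██··
····█
····█
····█
···██
·████
1) ·█··█
█··█·
█··██
█···█
·····
·█··█
2) ·████
·███·
·█·█·
█··█·
····█
·····
3) ██··█
·····
██·█·
█·██·
····█
█·█·█
4) ·█·██
··█··
██·█·
█·██·
··█··
·····
5) ··██·
·····
█··█·
█··█·
·███·
··██·
6) ··██·
··███
·····
█··█·
·█···
····█
7) ··█··
··█·█
··█··
·····
█···█
··██·
8) ·██··
·██··
···█·
·····
···██
·████
9) ·····
·█·█·
··█··
···██
█···█
·█··█
10) █·█··
··█··
··█·█
█··██
·····
····█
11) ·█·█·
··█··
███·█
█··██
█··█·
·····
12) ··█··
····█
··█··
·····
█··█·
··█·█
13) ·····
···█·
·····
·····
···██
·██·█
14) ··██·
·····
·····
·····
█·███
█·█·█
15) ·████
·····
·····
···██
█·█··
█····
16) █████
··██·
·····
···██
██·█·
█····
17) █····
█····
··█·█
█·███
████·
·····
18) ·····
██··█
··█··
·····
█····
█·█·█
19) ···█·
██···
██···
·····
██··█
██··█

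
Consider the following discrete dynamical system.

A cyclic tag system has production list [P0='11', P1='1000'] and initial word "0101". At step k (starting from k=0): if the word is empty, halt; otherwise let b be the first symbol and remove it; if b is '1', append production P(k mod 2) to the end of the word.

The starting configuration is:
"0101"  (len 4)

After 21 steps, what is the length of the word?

[0] "0101"  (len 4)
[1] "101"  (len 3)
[2] "011000"  (len 6)
[3] "11000"  (len 5)
[4] "10001000"  (len 8)
[5] "000100011"  (len 9)
[6] "00100011"  (len 8)
[7] "0100011"  (len 7)
[8] "100011"  (len 6)
[9] "0001111"  (len 7)
[10] "001111"  (len 6)
[11] "01111"  (len 5)
[12] "1111"  (len 4)
[13] "11111"  (len 5)
[14] "11111000"  (len 8)
[15] "111100011"  (len 9)
[16] "111000111000"  (len 12)
[17] "1100011100011"  (len 13)
[18] "1000111000111000"  (len 16)
[19] "00011100011100011"  (len 17)
[20] "0011100011100011"  (len 16)
[21] "011100011100011"  (len 15)

15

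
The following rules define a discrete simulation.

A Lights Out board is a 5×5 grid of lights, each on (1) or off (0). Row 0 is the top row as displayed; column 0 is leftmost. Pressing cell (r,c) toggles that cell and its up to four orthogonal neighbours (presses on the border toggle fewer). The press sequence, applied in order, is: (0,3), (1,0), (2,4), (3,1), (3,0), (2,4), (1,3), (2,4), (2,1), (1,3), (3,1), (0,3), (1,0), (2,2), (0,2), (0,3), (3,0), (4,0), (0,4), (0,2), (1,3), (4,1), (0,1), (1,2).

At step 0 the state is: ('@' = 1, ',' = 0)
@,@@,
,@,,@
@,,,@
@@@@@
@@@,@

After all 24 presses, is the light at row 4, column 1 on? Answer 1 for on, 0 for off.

gen 0: @,@@,
,@,,@
@,,,@
@@@@@
@@@,@
gen 1: @,,,@
,@,@@
@,,,@
@@@@@
@@@,@
gen 2: ,,,,@
@,,@@
,,,,@
@@@@@
@@@,@
gen 3: ,,,,@
@,,@,
,,,@,
@@@@,
@@@,@
gen 4: ,,,,@
@,,@,
,@,@,
,,,@,
@,@,@
gen 5: ,,,,@
@,,@,
@@,@,
@@,@,
,,@,@
gen 6: ,,,,@
@,,@@
@@,,@
@@,@@
,,@,@
gen 7: ,,,@@
@,@,,
@@,@@
@@,@@
,,@,@
gen 8: ,,,@@
@,@,@
@@,,,
@@,@,
,,@,@
gen 9: ,,,@@
@@@,@
,,@,,
@,,@,
,,@,@
gen 10: ,,,,@
@@,@,
,,@@,
@,,@,
,,@,@
gen 11: ,,,,@
@@,@,
,@@@,
,@@@,
,@@,@
gen 12: ,,@@,
@@,,,
,@@@,
,@@@,
,@@,@
gen 13: @,@@,
,,,,,
@@@@,
,@@@,
,@@,@
gen 14: @,@@,
,,@,,
@,,,,
,@,@,
,@@,@
gen 15: @@,,,
,,,,,
@,,,,
,@,@,
,@@,@
gen 16: @@@@@
,,,@,
@,,,,
,@,@,
,@@,@
gen 17: @@@@@
,,,@,
,,,,,
@,,@,
@@@,@
gen 18: @@@@@
,,,@,
,,,,,
,,,@,
,,@,@
gen 19: @@@,,
,,,@@
,,,,,
,,,@,
,,@,@
gen 20: @,,@,
,,@@@
,,,,,
,,,@,
,,@,@
gen 21: @,,,,
,,,,,
,,,@,
,,,@,
,,@,@
gen 22: @,,,,
,,,,,
,,,@,
,@,@,
@@,,@
gen 23: ,@@,,
,@,,,
,,,@,
,@,@,
@@,,@
gen 24: ,@,,,
,,@@,
,,@@,
,@,@,
@@,,@

1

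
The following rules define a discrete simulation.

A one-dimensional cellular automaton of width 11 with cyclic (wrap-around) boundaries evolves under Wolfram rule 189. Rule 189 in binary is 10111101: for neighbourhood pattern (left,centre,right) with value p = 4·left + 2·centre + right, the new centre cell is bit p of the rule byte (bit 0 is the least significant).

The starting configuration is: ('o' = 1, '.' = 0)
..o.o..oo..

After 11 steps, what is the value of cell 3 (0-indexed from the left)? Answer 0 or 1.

1

gen 0: ..o.o..oo..
gen 1: o.oooo.o.oo
gen 2: .oooo.ooooo
gen 3: oooo.ooooo.
gen 4: ooo.ooooo.o
gen 5: oo.ooooo.oo
gen 6: o.ooooo.ooo
gen 7: .ooooo.oooo
gen 8: ooooo.oooo.
gen 9: oooo.oooo.o
gen 10: ooo.oooo.oo
gen 11: oo.oooo.ooo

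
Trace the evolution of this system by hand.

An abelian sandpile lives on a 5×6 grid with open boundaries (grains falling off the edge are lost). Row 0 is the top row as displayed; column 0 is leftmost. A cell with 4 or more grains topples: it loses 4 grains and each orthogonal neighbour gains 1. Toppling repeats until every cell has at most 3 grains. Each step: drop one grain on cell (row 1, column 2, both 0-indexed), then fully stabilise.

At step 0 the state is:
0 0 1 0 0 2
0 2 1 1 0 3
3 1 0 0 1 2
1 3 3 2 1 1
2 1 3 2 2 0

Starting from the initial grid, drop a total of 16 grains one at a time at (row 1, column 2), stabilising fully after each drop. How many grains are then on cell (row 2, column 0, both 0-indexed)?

0

[0] 0 0 1 0 0 2
0 2 1 1 0 3
3 1 0 0 1 2
1 3 3 2 1 1
2 1 3 2 2 0
[1] 0 0 1 0 0 2
0 2 2 1 0 3
3 1 0 0 1 2
1 3 3 2 1 1
2 1 3 2 2 0
[2] 0 0 1 0 0 2
0 2 3 1 0 3
3 1 0 0 1 2
1 3 3 2 1 1
2 1 3 2 2 0
[3] 0 0 2 0 0 2
0 3 0 2 0 3
3 1 1 0 1 2
1 3 3 2 1 1
2 1 3 2 2 0
[4] 0 0 2 0 0 2
0 3 1 2 0 3
3 1 1 0 1 2
1 3 3 2 1 1
2 1 3 2 2 0
[5] 0 0 2 0 0 2
0 3 2 2 0 3
3 1 1 0 1 2
1 3 3 2 1 1
2 1 3 2 2 0
[6] 0 0 2 0 0 2
0 3 3 2 0 3
3 1 1 0 1 2
1 3 3 2 1 1
2 1 3 2 2 0
[7] 0 1 3 0 0 2
1 0 1 3 0 3
3 2 2 0 1 2
1 3 3 2 1 1
2 1 3 2 2 0
[8] 0 1 3 0 0 2
1 0 2 3 0 3
3 2 2 0 1 2
1 3 3 2 1 1
2 1 3 2 2 0
[9] 0 1 3 0 0 2
1 0 3 3 0 3
3 2 2 0 1 2
1 3 3 2 1 1
2 1 3 2 2 0
[10] 0 2 0 2 0 2
1 1 2 0 1 3
3 2 3 1 1 2
1 3 3 2 1 1
2 1 3 2 2 0
[11] 0 2 0 2 0 2
1 1 3 0 1 3
3 2 3 1 1 2
1 3 3 2 1 1
2 1 3 2 2 0
[12] 0 2 1 2 0 2
2 3 1 1 1 3
0 1 2 2 1 2
3 1 2 3 1 1
2 3 0 3 2 0
[13] 0 2 1 2 0 2
2 3 2 1 1 3
0 1 2 2 1 2
3 1 2 3 1 1
2 3 0 3 2 0
[14] 0 2 1 2 0 2
2 3 3 1 1 3
0 1 2 2 1 2
3 1 2 3 1 1
2 3 0 3 2 0
[15] 0 3 2 2 0 2
3 0 1 2 1 3
0 2 3 2 1 2
3 1 2 3 1 1
2 3 0 3 2 0
[16] 0 3 2 2 0 2
3 0 2 2 1 3
0 2 3 2 1 2
3 1 2 3 1 1
2 3 0 3 2 0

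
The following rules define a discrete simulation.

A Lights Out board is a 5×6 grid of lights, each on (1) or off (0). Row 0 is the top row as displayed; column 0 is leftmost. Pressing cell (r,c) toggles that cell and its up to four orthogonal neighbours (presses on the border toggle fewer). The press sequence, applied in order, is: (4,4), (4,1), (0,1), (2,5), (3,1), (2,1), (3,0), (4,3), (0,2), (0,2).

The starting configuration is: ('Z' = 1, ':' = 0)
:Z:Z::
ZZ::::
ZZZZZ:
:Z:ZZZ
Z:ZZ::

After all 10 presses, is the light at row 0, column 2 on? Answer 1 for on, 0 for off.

step 0: :Z:Z::
ZZ::::
ZZZZZ:
:Z:ZZZ
Z:ZZ::
step 1: :Z:Z::
ZZ::::
ZZZZZ:
:Z:Z:Z
Z:Z:ZZ
step 2: :Z:Z::
ZZ::::
ZZZZZ:
:::Z:Z
:Z::ZZ
step 3: Z:ZZ::
Z:::::
ZZZZZ:
:::Z:Z
:Z::ZZ
step 4: Z:ZZ::
Z::::Z
ZZZZ:Z
:::Z::
:Z::ZZ
step 5: Z:ZZ::
Z::::Z
Z:ZZ:Z
ZZZZ::
::::ZZ
step 6: Z:ZZ::
ZZ:::Z
:Z:Z:Z
Z:ZZ::
::::ZZ
step 7: Z:ZZ::
ZZ:::Z
ZZ:Z:Z
:ZZZ::
Z:::ZZ
step 8: Z:ZZ::
ZZ:::Z
ZZ:Z:Z
:ZZ:::
Z:ZZ:Z
step 9: ZZ::::
ZZZ::Z
ZZ:Z:Z
:ZZ:::
Z:ZZ:Z
step 10: Z:ZZ::
ZZ:::Z
ZZ:Z:Z
:ZZ:::
Z:ZZ:Z

1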